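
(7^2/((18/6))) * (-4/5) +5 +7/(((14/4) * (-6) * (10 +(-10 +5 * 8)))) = -323/40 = -8.08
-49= -49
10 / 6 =5 / 3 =1.67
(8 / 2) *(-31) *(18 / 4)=-558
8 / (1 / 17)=136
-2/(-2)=1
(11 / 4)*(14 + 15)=319 / 4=79.75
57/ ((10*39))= 19/ 130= 0.15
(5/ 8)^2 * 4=25/ 16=1.56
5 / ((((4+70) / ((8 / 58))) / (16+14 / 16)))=675 / 4292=0.16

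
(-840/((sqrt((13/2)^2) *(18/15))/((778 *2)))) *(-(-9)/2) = -9802800/13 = -754061.54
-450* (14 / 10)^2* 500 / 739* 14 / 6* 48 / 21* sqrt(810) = -21168000* sqrt(10) / 739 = -90580.64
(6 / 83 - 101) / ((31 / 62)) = -16754 / 83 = -201.86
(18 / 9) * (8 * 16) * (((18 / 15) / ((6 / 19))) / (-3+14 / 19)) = -92416 / 215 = -429.84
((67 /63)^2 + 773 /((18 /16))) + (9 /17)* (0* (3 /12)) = 2731633 /3969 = 688.24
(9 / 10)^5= 59049 / 100000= 0.59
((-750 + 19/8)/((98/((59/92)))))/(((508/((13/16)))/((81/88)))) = -0.01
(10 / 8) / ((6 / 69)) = 115 / 8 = 14.38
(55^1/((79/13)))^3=365525875/493039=741.37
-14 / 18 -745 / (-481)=3338 / 4329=0.77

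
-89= -89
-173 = -173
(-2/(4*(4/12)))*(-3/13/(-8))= -9/208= -0.04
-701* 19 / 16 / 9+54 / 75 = -330383 / 3600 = -91.77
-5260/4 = -1315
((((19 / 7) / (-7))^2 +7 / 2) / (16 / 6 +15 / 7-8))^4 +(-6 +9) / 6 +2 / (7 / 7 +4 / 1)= 58319036932585465917 / 22313396254648185680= 2.61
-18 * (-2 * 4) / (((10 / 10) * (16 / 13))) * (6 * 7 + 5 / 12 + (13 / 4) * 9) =8385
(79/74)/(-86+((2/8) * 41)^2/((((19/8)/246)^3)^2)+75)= 3716624599/451679120429023174025282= 0.00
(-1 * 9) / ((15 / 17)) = -51 / 5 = -10.20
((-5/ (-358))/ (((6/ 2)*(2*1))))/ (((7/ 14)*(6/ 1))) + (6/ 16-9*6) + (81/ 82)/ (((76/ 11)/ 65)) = -222536423/ 5019876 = -44.33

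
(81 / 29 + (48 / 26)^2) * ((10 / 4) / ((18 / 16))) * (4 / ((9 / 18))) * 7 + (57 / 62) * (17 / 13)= 234864193 / 303862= 772.93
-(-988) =988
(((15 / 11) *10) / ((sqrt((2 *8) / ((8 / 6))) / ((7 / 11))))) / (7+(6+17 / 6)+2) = 1050 *sqrt(3) / 12947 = 0.14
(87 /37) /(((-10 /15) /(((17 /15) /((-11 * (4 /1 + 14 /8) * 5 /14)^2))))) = -2319072 /296041625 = -0.01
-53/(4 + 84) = -53/88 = -0.60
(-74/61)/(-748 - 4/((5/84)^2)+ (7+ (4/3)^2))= 16650/25640801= 0.00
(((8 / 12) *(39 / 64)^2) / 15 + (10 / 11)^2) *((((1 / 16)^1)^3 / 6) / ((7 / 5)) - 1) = -25667632589 / 30450647040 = -0.84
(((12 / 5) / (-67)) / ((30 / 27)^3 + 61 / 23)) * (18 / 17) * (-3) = 0.03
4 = 4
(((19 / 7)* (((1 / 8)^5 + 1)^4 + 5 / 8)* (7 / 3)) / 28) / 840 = 0.00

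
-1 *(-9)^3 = 729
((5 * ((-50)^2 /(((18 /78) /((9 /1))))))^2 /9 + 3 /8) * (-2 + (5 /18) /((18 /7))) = -129496250001839 /2592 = -49959972994.54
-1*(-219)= 219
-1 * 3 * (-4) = 12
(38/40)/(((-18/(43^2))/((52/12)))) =-456703/1080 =-422.87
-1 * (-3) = 3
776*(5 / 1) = 3880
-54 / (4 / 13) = -351 / 2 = -175.50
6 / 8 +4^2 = 67 / 4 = 16.75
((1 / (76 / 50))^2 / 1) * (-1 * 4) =-625 / 361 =-1.73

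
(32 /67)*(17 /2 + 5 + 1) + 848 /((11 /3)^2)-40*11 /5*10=-6566672 /8107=-810.00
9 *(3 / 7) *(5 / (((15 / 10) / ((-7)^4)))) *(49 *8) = 12101040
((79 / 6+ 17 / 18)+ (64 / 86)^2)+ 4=18.66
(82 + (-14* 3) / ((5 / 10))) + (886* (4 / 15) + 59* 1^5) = 4399 / 15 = 293.27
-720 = -720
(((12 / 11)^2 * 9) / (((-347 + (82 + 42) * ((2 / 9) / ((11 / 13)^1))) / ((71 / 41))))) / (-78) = 138024 / 182509327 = 0.00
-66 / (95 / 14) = -9.73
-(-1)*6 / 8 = 3 / 4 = 0.75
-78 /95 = -0.82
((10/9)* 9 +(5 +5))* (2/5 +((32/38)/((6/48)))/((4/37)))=23832/19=1254.32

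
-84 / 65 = -1.29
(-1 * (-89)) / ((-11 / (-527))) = 46903 / 11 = 4263.91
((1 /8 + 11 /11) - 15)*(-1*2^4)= 222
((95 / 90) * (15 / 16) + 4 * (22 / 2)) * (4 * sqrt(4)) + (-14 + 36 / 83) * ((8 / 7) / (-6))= 2527355 / 6972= 362.50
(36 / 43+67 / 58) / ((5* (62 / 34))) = 84473 / 386570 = 0.22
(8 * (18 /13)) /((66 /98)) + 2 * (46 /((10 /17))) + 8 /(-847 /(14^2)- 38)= 5851570 /33891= 172.66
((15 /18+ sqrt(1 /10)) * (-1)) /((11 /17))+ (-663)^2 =29011469 /66- 17 * sqrt(10) /110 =439567.22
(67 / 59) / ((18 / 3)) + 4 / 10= 1043 / 1770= 0.59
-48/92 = -12/23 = -0.52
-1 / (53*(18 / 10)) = -5 / 477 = -0.01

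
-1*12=-12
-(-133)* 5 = 665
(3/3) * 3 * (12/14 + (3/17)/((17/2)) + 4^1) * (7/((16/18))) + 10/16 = 267881/2312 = 115.87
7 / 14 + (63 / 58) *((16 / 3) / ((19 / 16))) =5927 / 1102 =5.38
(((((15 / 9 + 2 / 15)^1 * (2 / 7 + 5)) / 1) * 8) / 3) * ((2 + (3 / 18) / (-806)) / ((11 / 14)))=1431308 / 22165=64.58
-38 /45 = -0.84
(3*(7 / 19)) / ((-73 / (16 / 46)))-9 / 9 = -32069 / 31901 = -1.01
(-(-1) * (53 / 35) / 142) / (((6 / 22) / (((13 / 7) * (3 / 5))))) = 7579 / 173950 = 0.04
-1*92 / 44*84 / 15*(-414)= 266616 / 55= 4847.56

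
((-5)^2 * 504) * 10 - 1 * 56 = 125944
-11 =-11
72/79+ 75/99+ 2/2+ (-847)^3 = -1584131610803/2607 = -607645420.33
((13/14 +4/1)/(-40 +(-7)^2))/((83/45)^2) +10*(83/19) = 80345155/1832474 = 43.85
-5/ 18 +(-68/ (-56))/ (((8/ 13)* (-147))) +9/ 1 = 430145/ 49392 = 8.71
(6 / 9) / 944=1 / 1416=0.00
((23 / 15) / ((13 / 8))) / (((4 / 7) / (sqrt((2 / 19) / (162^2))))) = 0.00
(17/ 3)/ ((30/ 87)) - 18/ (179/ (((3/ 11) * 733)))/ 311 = 300705527/ 18370770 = 16.37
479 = 479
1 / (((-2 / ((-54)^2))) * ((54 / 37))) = -999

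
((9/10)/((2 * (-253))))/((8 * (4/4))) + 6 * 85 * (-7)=-144513609/40480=-3570.00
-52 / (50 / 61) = -1586 / 25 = -63.44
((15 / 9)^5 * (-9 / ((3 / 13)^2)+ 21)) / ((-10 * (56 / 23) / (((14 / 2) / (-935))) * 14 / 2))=-106375 / 1272348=-0.08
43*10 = 430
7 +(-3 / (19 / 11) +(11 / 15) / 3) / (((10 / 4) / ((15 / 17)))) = 31363 / 4845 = 6.47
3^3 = 27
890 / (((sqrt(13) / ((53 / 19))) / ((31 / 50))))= 146227 * sqrt(13) / 1235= 426.91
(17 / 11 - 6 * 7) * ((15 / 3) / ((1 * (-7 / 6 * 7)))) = 13350 / 539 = 24.77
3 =3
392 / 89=4.40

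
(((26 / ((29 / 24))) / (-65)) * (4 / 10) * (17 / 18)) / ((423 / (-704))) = 191488 / 920025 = 0.21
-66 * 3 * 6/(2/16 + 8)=-9504/65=-146.22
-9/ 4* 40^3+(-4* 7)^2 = -143216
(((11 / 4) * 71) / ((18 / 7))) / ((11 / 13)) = 6461 / 72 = 89.74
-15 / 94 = -0.16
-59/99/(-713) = 59/70587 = 0.00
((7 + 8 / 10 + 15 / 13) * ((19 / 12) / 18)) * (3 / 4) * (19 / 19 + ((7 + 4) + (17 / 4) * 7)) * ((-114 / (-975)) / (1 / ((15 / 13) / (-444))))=-5847839 / 780374400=-0.01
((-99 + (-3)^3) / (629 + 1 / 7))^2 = 21609 / 538756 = 0.04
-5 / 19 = -0.26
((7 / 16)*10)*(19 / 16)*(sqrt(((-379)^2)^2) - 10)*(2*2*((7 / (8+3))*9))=6017420745 / 352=17094945.30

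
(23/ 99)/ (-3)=-23/ 297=-0.08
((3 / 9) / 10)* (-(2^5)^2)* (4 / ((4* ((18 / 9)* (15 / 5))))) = -256 / 45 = -5.69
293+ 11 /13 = 3820 /13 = 293.85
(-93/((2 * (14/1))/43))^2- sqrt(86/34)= 15992001/784- sqrt(731)/17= 20396.37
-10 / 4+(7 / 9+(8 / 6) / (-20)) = -161 / 90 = -1.79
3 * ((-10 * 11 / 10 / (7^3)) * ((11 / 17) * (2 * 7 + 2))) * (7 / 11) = -528 / 833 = -0.63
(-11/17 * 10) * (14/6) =-15.10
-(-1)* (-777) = -777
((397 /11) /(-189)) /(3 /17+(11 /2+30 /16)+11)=-53992 /5245317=-0.01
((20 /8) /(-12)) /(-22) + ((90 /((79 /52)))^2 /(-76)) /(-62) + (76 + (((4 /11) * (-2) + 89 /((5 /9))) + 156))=392.23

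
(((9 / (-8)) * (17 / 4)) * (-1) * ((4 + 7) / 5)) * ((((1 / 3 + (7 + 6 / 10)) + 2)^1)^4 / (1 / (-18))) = -1843387.66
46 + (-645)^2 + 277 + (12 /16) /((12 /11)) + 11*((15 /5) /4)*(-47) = 6655375 /16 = 415960.94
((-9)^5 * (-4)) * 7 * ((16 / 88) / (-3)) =-1102248 / 11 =-100204.36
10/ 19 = 0.53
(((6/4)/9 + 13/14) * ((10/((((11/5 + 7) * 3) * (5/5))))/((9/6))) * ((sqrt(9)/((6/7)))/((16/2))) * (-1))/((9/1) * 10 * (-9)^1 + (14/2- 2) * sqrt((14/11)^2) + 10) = 55/377136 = 0.00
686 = 686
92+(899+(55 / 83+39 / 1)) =85545 / 83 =1030.66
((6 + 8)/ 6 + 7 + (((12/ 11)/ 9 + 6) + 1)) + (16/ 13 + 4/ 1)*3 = 4597/ 143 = 32.15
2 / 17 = 0.12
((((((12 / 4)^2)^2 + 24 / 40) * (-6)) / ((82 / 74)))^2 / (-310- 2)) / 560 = -21364614 / 19121375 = -1.12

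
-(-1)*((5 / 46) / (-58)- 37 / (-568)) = 0.06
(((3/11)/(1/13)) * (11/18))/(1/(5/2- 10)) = -65/4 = -16.25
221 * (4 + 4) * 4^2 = 28288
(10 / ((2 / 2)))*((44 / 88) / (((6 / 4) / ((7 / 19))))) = 70 / 57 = 1.23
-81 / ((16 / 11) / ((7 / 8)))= -6237 / 128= -48.73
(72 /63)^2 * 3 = 192 /49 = 3.92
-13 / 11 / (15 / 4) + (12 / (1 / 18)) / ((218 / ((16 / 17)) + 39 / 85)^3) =-18580106408155516 / 58959339474862695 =-0.32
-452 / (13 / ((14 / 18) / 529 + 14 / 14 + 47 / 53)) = -215364892 / 3280329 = -65.65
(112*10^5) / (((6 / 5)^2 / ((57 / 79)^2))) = 25270000000 / 6241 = 4049030.60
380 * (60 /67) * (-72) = -1641600 /67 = -24501.49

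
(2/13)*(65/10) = 1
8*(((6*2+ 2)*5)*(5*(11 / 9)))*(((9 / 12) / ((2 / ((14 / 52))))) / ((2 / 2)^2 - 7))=-13475 / 234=-57.59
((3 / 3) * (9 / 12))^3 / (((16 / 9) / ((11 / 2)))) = 2673 / 2048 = 1.31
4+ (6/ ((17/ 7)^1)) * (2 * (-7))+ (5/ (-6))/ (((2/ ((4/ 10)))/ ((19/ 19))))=-3137/ 102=-30.75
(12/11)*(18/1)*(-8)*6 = -10368/11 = -942.55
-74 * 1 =-74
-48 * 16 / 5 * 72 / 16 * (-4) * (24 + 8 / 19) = 6414336 / 95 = 67519.33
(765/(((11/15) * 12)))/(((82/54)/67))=6919425/1804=3835.60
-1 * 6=-6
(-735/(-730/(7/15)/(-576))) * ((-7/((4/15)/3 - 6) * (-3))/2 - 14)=29610504/6935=4269.72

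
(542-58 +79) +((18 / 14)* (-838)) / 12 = 6625 / 14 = 473.21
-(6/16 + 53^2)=-22475/8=-2809.38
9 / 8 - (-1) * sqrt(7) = 9 / 8 + sqrt(7) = 3.77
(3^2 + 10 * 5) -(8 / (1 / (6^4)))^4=-11555266180939717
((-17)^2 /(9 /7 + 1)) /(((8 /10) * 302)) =10115 /19328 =0.52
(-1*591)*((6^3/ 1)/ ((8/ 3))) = -47871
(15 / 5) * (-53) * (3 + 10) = -2067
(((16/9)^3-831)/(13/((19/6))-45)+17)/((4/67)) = 705567553/1132866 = 622.82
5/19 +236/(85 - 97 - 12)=-1091/114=-9.57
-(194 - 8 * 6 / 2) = -170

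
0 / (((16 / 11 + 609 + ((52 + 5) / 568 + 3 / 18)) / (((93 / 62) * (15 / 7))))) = 0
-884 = -884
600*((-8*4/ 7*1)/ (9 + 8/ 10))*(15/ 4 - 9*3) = 2232000/ 343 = 6507.29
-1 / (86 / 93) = -93 / 86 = -1.08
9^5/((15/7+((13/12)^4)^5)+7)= 1584657856558216709425594368/378395385940804003890871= 4187.84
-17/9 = -1.89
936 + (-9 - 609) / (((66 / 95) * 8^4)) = 42162631 / 45056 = 935.78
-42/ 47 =-0.89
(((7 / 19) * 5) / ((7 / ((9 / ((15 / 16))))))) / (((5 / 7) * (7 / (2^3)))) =384 / 95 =4.04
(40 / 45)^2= 64 / 81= 0.79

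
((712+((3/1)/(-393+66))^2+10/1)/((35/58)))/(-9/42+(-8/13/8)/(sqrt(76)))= -4792695065262/856917125+45275122074*sqrt(19)/856917125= -5362.65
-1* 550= -550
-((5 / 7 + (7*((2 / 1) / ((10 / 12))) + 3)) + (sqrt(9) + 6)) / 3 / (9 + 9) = -1033 / 1890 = -0.55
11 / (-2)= -11 / 2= -5.50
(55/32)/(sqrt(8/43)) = 55* sqrt(86)/128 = 3.98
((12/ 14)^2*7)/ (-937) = -36/ 6559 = -0.01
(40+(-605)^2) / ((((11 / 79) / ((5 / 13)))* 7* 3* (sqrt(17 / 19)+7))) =2747317825 / 392106-20656525* sqrt(323) / 392106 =6059.78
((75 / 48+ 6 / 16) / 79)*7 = 217 / 1264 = 0.17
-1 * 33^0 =-1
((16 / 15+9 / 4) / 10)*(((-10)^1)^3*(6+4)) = -3316.67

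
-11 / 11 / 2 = -0.50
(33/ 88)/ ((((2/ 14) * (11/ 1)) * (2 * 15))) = 0.01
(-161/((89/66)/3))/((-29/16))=510048/2581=197.62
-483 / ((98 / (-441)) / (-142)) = -308637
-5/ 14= -0.36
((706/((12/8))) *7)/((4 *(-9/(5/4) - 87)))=-12355/1413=-8.74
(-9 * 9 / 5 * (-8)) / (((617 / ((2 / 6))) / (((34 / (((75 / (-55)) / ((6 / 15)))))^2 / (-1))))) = -13428096 / 1928125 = -6.96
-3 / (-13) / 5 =3 / 65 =0.05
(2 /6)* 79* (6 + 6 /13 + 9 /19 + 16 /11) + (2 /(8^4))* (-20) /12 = 3688035055 /16693248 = 220.93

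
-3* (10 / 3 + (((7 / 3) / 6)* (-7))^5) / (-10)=-276176689 / 6298560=-43.85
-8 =-8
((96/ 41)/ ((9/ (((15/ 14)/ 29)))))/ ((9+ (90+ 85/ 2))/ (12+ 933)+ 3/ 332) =3585600/ 59227657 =0.06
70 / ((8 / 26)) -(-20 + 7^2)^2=-1227 / 2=-613.50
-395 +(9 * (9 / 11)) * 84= 223.55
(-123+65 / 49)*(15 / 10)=-182.51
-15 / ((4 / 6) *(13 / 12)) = -270 / 13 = -20.77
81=81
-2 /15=-0.13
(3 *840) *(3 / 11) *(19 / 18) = 7980 / 11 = 725.45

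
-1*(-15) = 15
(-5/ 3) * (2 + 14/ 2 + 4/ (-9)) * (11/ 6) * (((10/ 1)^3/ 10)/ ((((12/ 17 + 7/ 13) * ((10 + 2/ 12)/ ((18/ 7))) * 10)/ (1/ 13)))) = -748/ 183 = -4.09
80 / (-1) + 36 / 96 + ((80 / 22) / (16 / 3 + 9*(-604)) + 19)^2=281.35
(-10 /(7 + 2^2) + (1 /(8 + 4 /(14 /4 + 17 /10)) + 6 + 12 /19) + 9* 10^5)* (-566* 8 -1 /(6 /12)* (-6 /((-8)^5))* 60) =-10466014697334091 /2568192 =-4075246203.30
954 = 954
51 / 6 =17 / 2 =8.50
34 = 34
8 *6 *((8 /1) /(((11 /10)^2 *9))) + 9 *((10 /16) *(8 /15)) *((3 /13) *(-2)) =159866 /4719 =33.88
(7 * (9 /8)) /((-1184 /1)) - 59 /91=-564581 /861952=-0.66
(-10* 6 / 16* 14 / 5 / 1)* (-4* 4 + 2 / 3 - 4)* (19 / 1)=3857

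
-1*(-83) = 83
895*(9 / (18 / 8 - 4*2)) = -32220 / 23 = -1400.87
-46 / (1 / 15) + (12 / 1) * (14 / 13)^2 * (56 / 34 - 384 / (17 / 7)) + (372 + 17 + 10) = -7092363 / 2873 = -2468.63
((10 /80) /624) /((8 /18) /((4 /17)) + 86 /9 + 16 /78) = 3 /174464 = 0.00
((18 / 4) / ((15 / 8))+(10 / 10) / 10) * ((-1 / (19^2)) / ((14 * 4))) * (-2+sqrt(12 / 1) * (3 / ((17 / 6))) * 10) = 5 / 20216 -225 * sqrt(3) / 85918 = -0.00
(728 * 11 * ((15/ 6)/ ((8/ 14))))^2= 1227451225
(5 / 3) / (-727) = -5 / 2181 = -0.00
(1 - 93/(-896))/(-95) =-989/85120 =-0.01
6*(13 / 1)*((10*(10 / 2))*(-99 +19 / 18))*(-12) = 4583800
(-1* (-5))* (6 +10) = 80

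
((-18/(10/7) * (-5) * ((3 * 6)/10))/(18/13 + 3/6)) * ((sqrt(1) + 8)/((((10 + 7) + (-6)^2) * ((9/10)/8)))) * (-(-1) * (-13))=-438048/371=-1180.72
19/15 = 1.27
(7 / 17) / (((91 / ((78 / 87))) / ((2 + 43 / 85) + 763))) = 130136 / 41905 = 3.11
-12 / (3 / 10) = -40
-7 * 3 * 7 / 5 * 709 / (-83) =104223 / 415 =251.14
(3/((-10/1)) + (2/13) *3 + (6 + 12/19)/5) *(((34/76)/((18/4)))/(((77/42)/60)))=249900/51623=4.84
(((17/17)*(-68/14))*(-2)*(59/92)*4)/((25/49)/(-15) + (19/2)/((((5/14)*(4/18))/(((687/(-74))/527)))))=-32856594960/2825175859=-11.63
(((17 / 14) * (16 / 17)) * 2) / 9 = 16 / 63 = 0.25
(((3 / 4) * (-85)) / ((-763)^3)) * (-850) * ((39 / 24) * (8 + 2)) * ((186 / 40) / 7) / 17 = -0.00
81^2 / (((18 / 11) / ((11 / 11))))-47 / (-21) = 168493 / 42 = 4011.74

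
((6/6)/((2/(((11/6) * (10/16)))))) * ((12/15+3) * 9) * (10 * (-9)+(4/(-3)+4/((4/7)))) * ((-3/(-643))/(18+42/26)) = -687401/1748960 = -0.39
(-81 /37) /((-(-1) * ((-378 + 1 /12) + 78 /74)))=0.01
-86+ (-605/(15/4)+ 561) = 313.67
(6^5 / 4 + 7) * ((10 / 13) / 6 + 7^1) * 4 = 2169512 / 39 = 55628.51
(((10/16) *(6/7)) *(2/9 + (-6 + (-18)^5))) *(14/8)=-21257705/12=-1771475.42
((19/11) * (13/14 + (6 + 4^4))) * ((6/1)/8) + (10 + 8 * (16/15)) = 3318503/9240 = 359.15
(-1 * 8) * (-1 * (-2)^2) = 32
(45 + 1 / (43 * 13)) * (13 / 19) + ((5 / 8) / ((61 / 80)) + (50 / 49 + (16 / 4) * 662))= 344533432 / 128527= 2680.63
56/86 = 28/43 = 0.65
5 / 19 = 0.26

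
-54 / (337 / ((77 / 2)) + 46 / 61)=-126819 / 22328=-5.68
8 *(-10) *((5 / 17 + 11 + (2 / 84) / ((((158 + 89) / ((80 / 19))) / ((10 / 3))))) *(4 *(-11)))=199842114560 / 5026203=39760.06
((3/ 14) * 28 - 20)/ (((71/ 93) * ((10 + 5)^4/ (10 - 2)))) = -3472/ 1198125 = -0.00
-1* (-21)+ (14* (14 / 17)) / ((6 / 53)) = 6265 / 51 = 122.84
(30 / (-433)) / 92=-15 / 19918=-0.00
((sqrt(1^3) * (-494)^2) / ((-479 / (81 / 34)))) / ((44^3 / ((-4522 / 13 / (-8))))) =-50557689 / 81606272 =-0.62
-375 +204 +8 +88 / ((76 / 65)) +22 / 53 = -87933 / 1007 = -87.32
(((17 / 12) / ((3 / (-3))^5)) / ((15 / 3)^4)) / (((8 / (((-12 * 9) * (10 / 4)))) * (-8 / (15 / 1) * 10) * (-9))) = 51 / 32000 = 0.00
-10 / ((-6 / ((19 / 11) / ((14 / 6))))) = 95 / 77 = 1.23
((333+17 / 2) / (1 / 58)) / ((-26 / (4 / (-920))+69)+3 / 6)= 39614 / 12099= 3.27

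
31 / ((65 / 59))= 1829 / 65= 28.14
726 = 726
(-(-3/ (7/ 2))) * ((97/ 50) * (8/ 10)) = 1164/ 875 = 1.33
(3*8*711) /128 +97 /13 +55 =40721 /208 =195.77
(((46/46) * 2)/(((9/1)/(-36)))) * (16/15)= -128/15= -8.53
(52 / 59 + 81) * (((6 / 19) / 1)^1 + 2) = 212564 / 1121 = 189.62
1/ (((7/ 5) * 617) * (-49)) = -5/ 211631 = -0.00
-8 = -8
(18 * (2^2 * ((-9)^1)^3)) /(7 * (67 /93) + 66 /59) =-288001656 /33809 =-8518.49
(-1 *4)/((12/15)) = -5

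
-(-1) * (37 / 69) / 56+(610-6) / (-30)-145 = -1063397 / 6440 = -165.12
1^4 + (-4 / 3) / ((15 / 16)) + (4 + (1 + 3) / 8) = 367 / 90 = 4.08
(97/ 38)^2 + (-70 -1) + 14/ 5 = -445359/ 7220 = -61.68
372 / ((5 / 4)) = 1488 / 5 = 297.60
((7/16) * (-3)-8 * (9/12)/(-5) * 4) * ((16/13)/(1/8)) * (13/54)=124/15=8.27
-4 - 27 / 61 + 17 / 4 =-47 / 244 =-0.19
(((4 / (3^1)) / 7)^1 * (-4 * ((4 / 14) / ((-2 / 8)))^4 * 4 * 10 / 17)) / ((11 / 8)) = -20971520 / 9428727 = -2.22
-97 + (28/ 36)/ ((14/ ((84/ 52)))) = -7559/ 78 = -96.91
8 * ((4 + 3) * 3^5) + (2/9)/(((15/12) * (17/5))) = 2082032/153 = 13608.05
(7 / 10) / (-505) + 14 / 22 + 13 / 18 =339266 / 249975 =1.36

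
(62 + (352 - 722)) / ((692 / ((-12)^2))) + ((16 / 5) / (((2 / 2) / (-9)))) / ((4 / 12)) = -130176 / 865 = -150.49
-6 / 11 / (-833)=6 / 9163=0.00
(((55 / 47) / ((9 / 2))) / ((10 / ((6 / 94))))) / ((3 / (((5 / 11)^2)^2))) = 625 / 26461611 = 0.00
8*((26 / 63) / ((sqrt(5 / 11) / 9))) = 208*sqrt(55) / 35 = 44.07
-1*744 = -744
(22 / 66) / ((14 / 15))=5 / 14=0.36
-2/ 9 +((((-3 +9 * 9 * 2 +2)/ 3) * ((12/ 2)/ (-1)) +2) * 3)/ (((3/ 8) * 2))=-11522/ 9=-1280.22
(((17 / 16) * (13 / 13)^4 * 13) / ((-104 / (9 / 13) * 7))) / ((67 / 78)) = -459 / 30016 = -0.02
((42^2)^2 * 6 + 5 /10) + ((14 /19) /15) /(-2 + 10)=21284001217 /1140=18670176.51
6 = 6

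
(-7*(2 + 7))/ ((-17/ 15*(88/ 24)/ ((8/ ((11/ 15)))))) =340200/ 2057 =165.39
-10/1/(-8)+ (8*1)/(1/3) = 101/4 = 25.25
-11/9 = -1.22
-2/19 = -0.11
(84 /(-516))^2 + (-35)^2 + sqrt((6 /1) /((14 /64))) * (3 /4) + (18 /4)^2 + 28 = 6 * sqrt(21) /7 + 9417153 /7396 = 1277.20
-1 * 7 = -7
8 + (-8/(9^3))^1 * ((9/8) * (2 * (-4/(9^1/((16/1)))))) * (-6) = 1688/243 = 6.95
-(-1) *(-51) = -51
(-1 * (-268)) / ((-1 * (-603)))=4 / 9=0.44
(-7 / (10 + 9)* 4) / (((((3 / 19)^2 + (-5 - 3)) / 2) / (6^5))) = 8273664 / 2879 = 2873.80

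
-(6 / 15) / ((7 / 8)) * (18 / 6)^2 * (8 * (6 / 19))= -6912 / 665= -10.39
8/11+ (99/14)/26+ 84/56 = 10007/4004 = 2.50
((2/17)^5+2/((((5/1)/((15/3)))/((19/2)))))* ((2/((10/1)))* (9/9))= 5395463/1419857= 3.80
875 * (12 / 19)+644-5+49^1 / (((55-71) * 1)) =361325 / 304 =1188.57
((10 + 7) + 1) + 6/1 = 24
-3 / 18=-1 / 6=-0.17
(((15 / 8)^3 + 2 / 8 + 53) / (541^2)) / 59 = 30639 / 8841307648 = 0.00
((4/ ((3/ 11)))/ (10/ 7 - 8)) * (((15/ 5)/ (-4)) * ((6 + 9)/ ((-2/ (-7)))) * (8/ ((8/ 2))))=8085/ 46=175.76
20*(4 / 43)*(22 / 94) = 880 / 2021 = 0.44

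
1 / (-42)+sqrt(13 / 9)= -1 / 42+sqrt(13) / 3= 1.18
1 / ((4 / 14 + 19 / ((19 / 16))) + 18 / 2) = 7 / 177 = 0.04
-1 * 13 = -13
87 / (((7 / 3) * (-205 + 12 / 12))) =-87 / 476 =-0.18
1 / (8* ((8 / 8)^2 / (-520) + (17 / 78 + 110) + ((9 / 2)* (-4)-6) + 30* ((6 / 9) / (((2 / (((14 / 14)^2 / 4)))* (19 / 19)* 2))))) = 195 / 136447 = 0.00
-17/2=-8.50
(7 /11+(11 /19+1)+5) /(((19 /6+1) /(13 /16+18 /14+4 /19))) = 5556603 /1389850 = 4.00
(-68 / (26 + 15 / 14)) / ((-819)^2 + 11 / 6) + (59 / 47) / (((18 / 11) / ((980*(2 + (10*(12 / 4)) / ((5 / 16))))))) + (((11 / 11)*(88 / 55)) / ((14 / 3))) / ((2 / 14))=237689750432256728 / 3226040554545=73678.48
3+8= 11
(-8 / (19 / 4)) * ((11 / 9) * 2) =-704 / 171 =-4.12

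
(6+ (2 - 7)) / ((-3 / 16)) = -16 / 3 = -5.33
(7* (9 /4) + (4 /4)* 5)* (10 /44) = 415 /88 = 4.72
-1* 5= -5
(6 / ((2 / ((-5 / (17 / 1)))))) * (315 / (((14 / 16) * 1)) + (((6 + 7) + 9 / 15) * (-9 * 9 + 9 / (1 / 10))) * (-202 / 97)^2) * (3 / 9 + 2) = -293357736 / 159953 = -1834.02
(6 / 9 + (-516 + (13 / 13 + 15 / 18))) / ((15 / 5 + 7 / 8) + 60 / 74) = -151996 / 1387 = -109.59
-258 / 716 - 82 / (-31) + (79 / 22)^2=40767703 / 2685716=15.18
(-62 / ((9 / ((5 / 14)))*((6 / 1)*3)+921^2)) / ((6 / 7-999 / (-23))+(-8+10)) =-49910 / 31626604269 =-0.00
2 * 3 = 6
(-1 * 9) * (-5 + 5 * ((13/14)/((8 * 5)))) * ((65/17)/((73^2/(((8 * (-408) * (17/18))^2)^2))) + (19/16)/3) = 244772728259389530259/85946112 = 2847979071576.73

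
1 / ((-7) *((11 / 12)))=-12 / 77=-0.16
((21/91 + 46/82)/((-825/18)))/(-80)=633/2931500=0.00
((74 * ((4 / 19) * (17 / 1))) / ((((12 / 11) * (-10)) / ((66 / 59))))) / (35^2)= -152218 / 6866125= -0.02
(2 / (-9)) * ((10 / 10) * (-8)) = 16 / 9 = 1.78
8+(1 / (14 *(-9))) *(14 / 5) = 359 / 45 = 7.98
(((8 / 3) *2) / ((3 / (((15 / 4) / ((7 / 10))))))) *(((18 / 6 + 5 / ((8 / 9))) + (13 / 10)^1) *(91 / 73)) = 25805 / 219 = 117.83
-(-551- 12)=563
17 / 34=1 / 2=0.50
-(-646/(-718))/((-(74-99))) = -323/8975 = -0.04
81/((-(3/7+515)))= -567/3608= -0.16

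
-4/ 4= -1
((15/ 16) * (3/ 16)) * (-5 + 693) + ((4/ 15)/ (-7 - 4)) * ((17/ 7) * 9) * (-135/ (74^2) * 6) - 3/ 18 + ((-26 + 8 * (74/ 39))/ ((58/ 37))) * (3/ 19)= 4340498658163/ 36243519312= 119.76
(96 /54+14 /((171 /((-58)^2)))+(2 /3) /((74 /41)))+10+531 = 1726348 /2109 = 818.56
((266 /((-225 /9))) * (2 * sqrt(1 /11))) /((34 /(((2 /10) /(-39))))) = 266 * sqrt(11) /911625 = 0.00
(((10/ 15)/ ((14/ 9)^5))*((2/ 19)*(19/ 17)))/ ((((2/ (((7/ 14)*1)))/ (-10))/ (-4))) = 98415/ 1142876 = 0.09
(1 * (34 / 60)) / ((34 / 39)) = 13 / 20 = 0.65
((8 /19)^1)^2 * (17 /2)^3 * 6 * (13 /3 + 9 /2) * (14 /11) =7344.14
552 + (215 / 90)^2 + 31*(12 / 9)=599.04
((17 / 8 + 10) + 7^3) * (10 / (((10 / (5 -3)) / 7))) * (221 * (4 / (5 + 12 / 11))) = 48345297 / 67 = 721571.60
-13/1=-13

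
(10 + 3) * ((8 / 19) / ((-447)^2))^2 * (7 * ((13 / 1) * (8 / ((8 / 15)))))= 378560 / 4804144256547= 0.00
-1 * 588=-588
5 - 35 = -30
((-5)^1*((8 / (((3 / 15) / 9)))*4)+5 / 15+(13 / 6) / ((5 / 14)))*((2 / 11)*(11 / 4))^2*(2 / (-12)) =299.73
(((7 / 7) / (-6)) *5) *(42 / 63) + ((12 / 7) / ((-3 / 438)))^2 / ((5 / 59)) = 1629905399 / 2205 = 739186.12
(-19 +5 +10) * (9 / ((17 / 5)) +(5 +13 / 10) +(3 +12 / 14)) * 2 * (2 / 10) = -60948 / 2975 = -20.49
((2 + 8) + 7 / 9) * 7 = 679 / 9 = 75.44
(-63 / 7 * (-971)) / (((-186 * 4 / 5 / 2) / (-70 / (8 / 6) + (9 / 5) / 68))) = 51970833 / 8432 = 6163.52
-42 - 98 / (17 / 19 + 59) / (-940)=-22463189 / 534860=-42.00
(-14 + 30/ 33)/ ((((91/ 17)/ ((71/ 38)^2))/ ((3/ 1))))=-9255276/ 361361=-25.61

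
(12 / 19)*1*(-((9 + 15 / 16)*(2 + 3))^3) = -1507379625 / 19456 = -77476.34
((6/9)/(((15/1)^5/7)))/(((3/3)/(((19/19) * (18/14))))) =0.00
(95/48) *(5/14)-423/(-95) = 329381/63840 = 5.16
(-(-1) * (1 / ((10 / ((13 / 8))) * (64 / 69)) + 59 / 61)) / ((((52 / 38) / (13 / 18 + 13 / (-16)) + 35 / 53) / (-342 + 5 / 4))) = 489718511177 / 18238238720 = 26.85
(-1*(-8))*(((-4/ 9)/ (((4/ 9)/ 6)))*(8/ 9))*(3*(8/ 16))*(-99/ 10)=3168/ 5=633.60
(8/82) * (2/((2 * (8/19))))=19/82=0.23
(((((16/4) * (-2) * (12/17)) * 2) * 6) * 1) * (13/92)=-3744/391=-9.58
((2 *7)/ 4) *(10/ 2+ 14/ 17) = 693/ 34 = 20.38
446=446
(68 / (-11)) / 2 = -34 / 11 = -3.09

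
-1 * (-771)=771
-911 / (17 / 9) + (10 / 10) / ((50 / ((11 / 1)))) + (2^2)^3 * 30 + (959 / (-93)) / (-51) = 341052073 / 237150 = 1438.13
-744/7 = -106.29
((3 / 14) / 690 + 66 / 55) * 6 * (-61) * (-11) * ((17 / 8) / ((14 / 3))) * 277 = 21982304223 / 36064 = 609535.94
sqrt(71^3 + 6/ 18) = sqrt(3221202)/ 3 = 598.26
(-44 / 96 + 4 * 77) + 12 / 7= 51955 / 168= 309.26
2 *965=1930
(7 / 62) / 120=7 / 7440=0.00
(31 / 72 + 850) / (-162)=-61231 / 11664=-5.25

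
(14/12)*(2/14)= 1/6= 0.17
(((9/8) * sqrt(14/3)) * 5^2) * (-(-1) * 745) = 55875 * sqrt(42)/8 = 45263.92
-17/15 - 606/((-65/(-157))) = -1464.86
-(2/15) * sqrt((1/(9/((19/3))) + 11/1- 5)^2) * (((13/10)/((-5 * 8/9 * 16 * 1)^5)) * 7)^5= 10010672498918512413105541292609199/3568119231764899702645714923623737840956866560000000000000000000000000000000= 0.00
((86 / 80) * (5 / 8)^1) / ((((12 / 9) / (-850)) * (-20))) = 10965 / 512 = 21.42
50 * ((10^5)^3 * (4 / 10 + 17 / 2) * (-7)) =-3115000000000000000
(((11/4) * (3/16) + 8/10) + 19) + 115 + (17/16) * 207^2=14611961/320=45662.38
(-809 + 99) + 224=-486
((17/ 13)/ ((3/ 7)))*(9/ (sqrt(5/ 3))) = 357*sqrt(15)/ 65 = 21.27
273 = 273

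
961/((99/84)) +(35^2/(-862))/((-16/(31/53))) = 19670355383/24122208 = 815.45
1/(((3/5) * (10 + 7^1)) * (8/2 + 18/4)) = 10/867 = 0.01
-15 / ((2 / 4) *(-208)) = 15 / 104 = 0.14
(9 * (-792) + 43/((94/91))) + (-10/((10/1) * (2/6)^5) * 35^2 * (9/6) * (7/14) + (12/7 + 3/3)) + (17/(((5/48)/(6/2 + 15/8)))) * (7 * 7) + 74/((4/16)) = -1257171563/6580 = -191059.51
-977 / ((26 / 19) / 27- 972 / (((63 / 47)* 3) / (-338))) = -3508407 / 293382830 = -0.01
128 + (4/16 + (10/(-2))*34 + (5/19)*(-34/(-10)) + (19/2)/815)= -2529853/61940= -40.84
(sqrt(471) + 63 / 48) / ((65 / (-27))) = -27 * sqrt(471) / 65 - 567 / 1040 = -9.56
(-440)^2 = 193600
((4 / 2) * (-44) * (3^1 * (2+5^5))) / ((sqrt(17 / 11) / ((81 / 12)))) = -5572314 * sqrt(187) / 17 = -4482367.52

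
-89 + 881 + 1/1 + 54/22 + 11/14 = 122621/154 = 796.24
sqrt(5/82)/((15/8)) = 4 * sqrt(410)/615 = 0.13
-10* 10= -100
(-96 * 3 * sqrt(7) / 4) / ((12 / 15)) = -90 * sqrt(7) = -238.12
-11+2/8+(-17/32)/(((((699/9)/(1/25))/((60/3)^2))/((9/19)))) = -191279/17708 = -10.80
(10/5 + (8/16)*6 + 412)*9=3753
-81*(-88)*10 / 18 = 3960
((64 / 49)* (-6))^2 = 61.41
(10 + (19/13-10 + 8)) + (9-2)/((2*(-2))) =7.71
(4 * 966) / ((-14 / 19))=-5244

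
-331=-331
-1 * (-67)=67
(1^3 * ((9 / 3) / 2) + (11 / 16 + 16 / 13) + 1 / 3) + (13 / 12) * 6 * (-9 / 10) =-6547 / 3120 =-2.10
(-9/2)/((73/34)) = -153/73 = -2.10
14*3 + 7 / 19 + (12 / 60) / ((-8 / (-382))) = 51.92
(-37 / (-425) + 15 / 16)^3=338171833063 / 314432000000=1.08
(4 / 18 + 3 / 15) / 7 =19 / 315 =0.06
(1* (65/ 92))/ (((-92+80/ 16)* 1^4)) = -65/ 8004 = -0.01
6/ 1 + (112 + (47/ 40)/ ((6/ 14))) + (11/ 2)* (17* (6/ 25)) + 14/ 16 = 43217/ 300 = 144.06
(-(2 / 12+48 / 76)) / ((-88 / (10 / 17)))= 0.01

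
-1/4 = -0.25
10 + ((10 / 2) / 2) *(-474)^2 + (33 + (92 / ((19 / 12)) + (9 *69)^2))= 18001210 / 19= 947432.11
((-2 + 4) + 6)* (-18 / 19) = -144 / 19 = -7.58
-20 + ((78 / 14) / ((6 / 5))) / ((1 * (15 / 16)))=-316 / 21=-15.05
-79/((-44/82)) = 3239/22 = 147.23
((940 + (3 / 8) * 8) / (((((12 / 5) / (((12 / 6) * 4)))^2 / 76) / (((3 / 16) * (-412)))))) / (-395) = 36909020 / 237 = 155734.26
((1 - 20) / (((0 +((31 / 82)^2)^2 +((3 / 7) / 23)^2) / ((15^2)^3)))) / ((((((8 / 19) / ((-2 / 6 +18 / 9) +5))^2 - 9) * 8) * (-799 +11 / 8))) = -376798569369584250000 / 2076147989067811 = -181489.26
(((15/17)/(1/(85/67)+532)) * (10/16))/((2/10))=1875/362296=0.01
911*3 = 2733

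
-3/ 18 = -1/ 6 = -0.17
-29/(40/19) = -551/40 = -13.78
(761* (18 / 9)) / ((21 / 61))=4421.05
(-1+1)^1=0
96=96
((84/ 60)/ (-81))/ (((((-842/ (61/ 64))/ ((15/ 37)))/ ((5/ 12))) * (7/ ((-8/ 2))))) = -305/ 161502336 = -0.00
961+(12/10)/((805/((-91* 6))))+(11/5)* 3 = 555902/575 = 966.79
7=7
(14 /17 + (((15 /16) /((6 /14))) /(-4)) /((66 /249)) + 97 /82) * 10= -278485 /490688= -0.57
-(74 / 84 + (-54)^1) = 2231 / 42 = 53.12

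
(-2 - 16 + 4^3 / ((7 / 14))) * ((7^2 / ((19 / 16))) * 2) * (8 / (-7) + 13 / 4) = 363440 / 19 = 19128.42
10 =10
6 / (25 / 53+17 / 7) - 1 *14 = -11.93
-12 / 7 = -1.71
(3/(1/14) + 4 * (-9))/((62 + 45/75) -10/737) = 7370/76877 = 0.10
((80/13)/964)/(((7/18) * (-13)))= -360/285103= -0.00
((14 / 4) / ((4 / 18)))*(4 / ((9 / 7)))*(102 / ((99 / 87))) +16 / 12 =144986 / 33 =4393.52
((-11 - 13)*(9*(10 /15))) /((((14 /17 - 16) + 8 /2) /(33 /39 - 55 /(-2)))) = 451044 /1235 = 365.22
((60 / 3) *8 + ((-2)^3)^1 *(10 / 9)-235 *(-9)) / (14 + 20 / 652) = 3324385 / 20583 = 161.51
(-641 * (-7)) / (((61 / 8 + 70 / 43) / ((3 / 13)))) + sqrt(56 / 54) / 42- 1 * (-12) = sqrt(21) / 189 + 1709044 / 13793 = 123.93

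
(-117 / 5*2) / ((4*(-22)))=117 / 220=0.53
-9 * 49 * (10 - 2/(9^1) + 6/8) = -18571/4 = -4642.75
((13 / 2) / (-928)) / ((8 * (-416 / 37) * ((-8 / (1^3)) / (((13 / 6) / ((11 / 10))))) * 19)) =-2405 / 2383282176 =-0.00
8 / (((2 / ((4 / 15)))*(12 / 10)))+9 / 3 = 3.89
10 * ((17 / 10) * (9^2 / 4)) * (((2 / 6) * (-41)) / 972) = -697 / 144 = -4.84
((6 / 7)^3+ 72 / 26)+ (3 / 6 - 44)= -357621 / 8918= -40.10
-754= -754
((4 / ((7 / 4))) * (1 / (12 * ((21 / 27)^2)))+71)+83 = 52930 / 343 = 154.31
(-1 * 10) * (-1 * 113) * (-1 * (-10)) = 11300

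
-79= -79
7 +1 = 8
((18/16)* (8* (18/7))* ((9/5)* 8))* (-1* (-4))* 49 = 326592/5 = 65318.40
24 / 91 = 0.26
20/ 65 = 4/ 13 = 0.31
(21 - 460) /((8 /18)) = -3951 /4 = -987.75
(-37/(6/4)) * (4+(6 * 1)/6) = -370/3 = -123.33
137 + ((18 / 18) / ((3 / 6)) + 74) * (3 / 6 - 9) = -509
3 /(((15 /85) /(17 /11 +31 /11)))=816 /11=74.18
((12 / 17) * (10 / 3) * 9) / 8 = 2.65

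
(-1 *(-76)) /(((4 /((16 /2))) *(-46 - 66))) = -19 /14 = -1.36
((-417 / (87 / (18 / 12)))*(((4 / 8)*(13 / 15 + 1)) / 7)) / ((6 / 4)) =-278 / 435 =-0.64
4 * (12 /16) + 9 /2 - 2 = 11 /2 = 5.50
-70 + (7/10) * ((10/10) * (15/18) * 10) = -385/6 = -64.17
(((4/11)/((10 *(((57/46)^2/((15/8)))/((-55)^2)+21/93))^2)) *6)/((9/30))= 4474276306637500/3144407980150441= 1.42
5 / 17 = 0.29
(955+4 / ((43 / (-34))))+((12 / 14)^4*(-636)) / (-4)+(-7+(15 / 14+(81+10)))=231828621 / 206486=1122.73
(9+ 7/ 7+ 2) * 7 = 84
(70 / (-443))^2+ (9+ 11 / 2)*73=1058.52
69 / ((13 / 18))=1242 / 13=95.54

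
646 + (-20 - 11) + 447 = 1062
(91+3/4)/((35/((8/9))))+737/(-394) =57041/124110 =0.46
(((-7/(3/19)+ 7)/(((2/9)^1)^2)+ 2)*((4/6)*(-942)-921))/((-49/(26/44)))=-7591649/539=-14084.69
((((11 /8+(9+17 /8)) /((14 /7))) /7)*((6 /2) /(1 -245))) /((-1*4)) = 75 /27328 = 0.00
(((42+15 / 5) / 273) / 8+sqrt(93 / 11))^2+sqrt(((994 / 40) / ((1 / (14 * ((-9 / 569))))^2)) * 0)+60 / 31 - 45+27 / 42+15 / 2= -4783180299 / 180724544+15 * sqrt(1023) / 4004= -26.35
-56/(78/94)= -2632/39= -67.49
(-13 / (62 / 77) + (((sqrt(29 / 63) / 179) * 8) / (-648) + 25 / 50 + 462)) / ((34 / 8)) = 55348 / 527 - 4 * sqrt(203) / 5176143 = 105.02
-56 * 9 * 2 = -1008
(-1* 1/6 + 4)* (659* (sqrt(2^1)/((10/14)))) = 106099* sqrt(2)/30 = 5001.55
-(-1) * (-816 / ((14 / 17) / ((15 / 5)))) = -20808 / 7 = -2972.57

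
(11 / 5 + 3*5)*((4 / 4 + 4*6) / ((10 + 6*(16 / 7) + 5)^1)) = 3010 / 201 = 14.98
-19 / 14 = -1.36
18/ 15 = 1.20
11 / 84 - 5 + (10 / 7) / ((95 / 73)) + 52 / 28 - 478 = -765943 / 1596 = -479.91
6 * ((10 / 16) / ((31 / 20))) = 75 / 31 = 2.42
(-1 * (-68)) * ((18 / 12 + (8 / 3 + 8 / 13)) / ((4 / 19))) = 120479 / 78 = 1544.60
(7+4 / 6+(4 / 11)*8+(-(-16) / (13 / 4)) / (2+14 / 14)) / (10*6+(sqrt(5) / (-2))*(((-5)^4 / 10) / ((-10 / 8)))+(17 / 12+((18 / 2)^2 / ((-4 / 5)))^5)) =-175432674625591729152 / 152801906886568495560106131887 -412169011200*sqrt(5) / 152801906886568495560106131887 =-0.00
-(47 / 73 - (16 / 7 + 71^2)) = 2576790 / 511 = 5042.64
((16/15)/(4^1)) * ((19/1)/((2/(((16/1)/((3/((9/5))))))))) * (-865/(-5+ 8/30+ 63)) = -8304/23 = -361.04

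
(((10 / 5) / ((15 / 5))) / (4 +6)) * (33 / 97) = 11 / 485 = 0.02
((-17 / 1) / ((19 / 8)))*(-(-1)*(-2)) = 272 / 19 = 14.32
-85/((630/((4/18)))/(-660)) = 3740/189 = 19.79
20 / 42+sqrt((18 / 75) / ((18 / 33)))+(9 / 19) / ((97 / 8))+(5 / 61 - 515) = -1214444768 / 2360883+sqrt(11) / 5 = -513.74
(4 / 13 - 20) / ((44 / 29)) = -12.98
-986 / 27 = -36.52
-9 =-9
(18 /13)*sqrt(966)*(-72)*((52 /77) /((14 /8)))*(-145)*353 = 1061372160*sqrt(966) /539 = 61202264.27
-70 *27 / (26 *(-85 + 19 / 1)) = 315 / 286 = 1.10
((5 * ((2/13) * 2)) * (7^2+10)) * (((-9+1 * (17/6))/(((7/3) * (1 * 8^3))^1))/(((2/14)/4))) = -10915/832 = -13.12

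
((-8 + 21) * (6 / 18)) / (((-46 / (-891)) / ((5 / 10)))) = 3861 / 92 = 41.97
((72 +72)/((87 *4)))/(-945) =-4/9135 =-0.00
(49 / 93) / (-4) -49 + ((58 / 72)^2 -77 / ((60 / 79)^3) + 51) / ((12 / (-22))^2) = -337199070259 / 723168000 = -466.28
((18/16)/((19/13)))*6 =351/76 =4.62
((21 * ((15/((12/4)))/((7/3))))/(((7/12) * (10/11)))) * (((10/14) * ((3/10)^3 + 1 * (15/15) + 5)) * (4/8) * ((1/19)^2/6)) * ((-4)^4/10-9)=1010691/722000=1.40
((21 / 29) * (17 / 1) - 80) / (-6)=1963 / 174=11.28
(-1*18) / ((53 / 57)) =-1026 / 53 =-19.36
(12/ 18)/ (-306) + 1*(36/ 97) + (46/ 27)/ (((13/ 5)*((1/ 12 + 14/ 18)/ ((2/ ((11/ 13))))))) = 32909047/ 15182343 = 2.17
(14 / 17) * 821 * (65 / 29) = 747110 / 493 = 1515.44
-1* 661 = -661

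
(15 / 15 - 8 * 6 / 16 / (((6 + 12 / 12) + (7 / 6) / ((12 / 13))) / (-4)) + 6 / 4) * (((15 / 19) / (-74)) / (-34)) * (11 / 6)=51733 / 22754704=0.00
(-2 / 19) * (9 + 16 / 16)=-20 / 19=-1.05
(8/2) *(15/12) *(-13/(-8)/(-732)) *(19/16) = -1235/93696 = -0.01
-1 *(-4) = 4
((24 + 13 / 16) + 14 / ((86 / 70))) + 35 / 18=236239 / 6192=38.15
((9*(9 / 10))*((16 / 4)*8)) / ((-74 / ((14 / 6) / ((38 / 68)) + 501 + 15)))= -1280880 / 703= -1822.02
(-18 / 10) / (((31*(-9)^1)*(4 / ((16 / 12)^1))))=1 / 465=0.00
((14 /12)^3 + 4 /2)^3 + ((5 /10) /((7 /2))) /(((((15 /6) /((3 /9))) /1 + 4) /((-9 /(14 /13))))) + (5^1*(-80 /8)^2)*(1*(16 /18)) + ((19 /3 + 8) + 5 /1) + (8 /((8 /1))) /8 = 5792227006529 /11357563392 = 509.99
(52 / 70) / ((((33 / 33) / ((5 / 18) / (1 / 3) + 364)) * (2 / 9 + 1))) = 221.74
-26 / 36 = -13 / 18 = -0.72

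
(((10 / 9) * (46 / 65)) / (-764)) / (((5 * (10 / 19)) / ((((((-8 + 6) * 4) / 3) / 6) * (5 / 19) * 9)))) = 0.00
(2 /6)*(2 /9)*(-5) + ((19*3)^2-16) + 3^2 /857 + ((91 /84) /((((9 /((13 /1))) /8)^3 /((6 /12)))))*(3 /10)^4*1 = 15615981536 /4820625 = 3239.41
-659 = -659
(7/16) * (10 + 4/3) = 119/24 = 4.96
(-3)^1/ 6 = -1/ 2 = -0.50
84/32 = 21/8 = 2.62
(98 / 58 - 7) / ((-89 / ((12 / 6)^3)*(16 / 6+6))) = 1848 / 33553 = 0.06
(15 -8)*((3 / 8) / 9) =7 / 24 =0.29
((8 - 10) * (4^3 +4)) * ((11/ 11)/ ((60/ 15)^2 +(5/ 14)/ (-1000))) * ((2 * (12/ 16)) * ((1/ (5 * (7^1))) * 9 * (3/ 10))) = -14688/ 14933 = -0.98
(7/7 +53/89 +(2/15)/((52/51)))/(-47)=-19973/543790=-0.04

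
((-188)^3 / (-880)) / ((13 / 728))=23256352 / 55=422842.76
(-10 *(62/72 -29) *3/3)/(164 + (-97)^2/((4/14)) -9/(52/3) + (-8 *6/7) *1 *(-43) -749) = 184366/21386277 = 0.01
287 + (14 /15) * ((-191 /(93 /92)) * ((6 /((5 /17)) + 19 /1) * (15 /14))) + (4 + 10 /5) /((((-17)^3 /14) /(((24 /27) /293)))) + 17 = -1593212105212 /223123895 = -7140.48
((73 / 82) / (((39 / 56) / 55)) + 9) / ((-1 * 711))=-126811 / 1136889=-0.11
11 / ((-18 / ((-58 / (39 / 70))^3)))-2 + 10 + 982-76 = 368566746094 / 533871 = 690366.67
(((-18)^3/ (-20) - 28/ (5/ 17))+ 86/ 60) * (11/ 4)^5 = 191167537/ 6144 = 31114.51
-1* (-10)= 10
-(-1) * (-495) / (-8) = 495 / 8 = 61.88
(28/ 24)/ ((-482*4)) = -7/ 11568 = -0.00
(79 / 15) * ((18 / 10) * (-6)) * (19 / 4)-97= -18359 / 50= -367.18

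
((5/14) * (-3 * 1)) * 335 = -5025/14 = -358.93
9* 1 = 9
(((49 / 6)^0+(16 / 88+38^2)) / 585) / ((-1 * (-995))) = 5299 / 2134275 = 0.00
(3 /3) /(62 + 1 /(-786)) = 786 /48731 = 0.02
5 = 5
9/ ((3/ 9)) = 27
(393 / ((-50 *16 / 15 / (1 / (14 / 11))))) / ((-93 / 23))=99429 / 69440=1.43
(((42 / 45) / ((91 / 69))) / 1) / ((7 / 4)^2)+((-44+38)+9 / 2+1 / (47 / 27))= -207911 / 299390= -0.69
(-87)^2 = 7569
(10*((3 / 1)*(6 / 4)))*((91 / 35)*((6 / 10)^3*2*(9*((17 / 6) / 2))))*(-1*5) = -161109 / 50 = -3222.18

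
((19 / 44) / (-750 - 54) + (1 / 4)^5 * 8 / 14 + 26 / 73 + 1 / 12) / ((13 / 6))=127123819 / 626674048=0.20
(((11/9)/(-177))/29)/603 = -11/27856791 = -0.00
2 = 2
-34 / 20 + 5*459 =22933 / 10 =2293.30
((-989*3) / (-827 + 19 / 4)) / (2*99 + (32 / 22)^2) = 2838 / 157391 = 0.02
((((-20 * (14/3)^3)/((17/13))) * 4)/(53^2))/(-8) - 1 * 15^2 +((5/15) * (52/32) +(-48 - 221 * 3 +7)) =-9573867131/10314648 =-928.18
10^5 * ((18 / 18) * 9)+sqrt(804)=2 * sqrt(201)+900000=900028.35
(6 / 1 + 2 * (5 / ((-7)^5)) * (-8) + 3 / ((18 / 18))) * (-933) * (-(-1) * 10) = -1412030190 / 16807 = -84014.41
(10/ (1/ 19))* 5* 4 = 3800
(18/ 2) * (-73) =-657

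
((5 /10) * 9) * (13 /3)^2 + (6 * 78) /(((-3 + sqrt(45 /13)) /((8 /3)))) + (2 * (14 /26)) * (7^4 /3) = 21091 /78 - 52 * sqrt(65) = -148.84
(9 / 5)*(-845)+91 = -1430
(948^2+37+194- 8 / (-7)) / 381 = 6292553 / 2667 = 2359.41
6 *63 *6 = 2268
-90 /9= -10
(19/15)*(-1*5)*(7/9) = -133/27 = -4.93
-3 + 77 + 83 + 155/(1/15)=2482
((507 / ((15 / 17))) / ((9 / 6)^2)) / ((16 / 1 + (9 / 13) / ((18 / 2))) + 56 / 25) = 746980 / 53577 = 13.94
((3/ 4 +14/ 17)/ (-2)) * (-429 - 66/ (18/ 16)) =156541/ 408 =383.68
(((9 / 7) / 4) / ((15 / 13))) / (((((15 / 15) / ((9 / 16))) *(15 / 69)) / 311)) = 2510703 / 11200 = 224.17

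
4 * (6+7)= 52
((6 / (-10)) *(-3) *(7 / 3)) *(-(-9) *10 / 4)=189 / 2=94.50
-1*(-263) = 263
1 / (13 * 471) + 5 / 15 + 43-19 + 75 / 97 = 14911643 / 593931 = 25.11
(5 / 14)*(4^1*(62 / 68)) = 155 / 119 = 1.30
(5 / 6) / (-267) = -5 / 1602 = -0.00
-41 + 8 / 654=-13403 / 327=-40.99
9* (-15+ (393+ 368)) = 6714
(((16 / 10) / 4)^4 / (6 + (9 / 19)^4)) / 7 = 2085136 / 3449630625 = 0.00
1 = 1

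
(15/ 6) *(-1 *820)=-2050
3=3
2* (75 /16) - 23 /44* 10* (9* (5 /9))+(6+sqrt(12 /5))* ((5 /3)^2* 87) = 290* sqrt(15) /3+126125 /88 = 1807.63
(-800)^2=640000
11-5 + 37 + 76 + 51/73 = 119.70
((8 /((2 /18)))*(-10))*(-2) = 1440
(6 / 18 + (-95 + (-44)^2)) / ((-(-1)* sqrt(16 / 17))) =1381* sqrt(17) / 3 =1898.00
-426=-426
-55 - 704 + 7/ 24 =-18209/ 24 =-758.71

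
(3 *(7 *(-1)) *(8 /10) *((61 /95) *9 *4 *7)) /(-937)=1291248 /445075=2.90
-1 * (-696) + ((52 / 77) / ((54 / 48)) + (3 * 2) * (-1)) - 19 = 671.60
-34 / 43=-0.79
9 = 9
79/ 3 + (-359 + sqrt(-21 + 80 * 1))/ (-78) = 2413/ 78 - sqrt(59)/ 78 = 30.84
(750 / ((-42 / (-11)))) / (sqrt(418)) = 125* sqrt(418) / 266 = 9.61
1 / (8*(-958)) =-1 / 7664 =-0.00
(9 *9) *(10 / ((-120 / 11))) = -297 / 4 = -74.25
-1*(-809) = 809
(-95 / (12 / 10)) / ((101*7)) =-475 / 4242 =-0.11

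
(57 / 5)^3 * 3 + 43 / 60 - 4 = 6662023 / 1500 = 4441.35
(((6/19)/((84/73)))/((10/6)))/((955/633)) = 138627/1270150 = 0.11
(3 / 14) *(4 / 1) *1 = 6 / 7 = 0.86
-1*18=-18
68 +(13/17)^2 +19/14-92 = -89247/4046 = -22.06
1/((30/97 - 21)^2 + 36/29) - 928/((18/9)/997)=-54195519221299/117152145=-462608.00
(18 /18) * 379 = 379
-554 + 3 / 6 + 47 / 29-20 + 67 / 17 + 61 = -499841 / 986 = -506.94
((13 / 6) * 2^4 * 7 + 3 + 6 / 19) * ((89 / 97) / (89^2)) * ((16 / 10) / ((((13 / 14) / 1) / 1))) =1570352 / 31985265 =0.05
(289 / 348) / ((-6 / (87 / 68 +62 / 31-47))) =6.05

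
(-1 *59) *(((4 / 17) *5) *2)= -2360 / 17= -138.82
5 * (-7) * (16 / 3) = -560 / 3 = -186.67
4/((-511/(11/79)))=-44/40369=-0.00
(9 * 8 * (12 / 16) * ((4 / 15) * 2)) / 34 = 72 / 85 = 0.85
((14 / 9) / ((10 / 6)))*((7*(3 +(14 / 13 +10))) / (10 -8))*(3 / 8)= 8967 / 520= 17.24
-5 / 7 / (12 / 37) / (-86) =185 / 7224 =0.03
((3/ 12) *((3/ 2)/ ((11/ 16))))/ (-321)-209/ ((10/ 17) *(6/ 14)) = -29273227/ 35310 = -829.04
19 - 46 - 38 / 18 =-262 / 9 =-29.11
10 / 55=2 / 11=0.18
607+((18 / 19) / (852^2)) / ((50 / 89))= 23255141289 / 38311600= 607.00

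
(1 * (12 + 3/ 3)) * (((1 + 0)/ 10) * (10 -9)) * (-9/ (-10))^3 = 9477/ 10000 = 0.95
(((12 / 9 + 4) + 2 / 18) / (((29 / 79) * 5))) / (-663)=-0.00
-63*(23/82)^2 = -33327/6724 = -4.96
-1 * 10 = -10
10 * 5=50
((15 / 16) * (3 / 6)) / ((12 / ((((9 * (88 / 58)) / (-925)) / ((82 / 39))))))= -3861 / 14077760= -0.00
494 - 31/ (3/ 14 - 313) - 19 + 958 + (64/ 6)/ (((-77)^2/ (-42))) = 5315102971/ 3709013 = 1433.02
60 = 60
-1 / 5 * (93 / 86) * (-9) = 837 / 430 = 1.95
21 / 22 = 0.95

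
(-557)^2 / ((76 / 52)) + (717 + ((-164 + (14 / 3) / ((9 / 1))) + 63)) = 212892.15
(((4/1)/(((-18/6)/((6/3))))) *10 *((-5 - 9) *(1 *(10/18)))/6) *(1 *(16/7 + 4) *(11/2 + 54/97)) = 10340000/7857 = 1316.02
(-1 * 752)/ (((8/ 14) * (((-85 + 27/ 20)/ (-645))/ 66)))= -160063200/ 239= -669720.50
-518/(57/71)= -36778/57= -645.23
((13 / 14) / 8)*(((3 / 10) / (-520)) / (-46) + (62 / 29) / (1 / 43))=91101041 / 8537600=10.67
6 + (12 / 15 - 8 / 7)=198 / 35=5.66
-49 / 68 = -0.72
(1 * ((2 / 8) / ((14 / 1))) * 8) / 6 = 1 / 42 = 0.02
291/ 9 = 97/ 3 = 32.33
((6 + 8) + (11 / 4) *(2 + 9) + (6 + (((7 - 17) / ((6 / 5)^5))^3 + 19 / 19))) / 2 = -802574708185 / 117546246144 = -6.83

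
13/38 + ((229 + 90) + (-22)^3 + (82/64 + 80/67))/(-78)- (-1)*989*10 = 10615437813/1059136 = 10022.73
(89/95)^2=7921/9025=0.88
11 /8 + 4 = 5.38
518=518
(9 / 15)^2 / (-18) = -1 / 50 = -0.02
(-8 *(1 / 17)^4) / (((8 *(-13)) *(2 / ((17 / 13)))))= 1 / 1660594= 0.00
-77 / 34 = -2.26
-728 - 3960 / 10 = -1124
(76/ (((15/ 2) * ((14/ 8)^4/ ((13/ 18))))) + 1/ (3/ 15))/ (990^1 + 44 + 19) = 1873603/ 341314155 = 0.01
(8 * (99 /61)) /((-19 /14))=-11088 /1159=-9.57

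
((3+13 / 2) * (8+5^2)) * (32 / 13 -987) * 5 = -40124865 / 26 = -1543264.04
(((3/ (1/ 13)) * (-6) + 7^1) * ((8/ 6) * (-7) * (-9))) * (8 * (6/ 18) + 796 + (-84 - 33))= -12998020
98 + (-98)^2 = 9702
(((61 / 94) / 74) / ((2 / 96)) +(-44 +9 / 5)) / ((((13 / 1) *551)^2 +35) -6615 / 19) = -6902111 / 8476380406395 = -0.00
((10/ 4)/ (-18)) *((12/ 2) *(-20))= 50/ 3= 16.67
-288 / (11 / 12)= -3456 / 11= -314.18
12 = 12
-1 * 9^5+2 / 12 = -354293 / 6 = -59048.83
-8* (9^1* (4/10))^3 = -46656/125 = -373.25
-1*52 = -52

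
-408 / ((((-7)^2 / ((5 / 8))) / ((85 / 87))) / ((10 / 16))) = -36125 / 11368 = -3.18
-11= -11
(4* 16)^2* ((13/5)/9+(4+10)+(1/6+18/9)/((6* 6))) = 7934464/135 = 58773.81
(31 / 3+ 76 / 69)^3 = 1495.15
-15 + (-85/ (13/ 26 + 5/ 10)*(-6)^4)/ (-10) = 11001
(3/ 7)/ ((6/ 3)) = 3/ 14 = 0.21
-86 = -86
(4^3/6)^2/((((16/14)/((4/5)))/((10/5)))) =7168/45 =159.29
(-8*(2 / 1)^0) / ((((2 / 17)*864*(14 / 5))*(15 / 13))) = -0.02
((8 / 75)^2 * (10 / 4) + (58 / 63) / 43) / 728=8441 / 123259500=0.00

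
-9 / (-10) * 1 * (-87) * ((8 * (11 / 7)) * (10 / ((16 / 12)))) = -51678 / 7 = -7382.57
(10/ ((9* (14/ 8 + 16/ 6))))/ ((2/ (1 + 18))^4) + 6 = 653513/ 318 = 2055.07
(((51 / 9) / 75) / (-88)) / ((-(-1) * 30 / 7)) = -119 / 594000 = -0.00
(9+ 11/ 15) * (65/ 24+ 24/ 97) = 502313/ 17460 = 28.77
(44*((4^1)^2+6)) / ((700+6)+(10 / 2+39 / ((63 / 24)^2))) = 142296 / 105349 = 1.35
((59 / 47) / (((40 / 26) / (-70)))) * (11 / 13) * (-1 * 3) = 13629 / 94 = 144.99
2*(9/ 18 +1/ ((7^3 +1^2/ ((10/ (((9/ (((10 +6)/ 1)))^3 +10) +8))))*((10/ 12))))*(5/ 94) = 71110205/ 1327631278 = 0.05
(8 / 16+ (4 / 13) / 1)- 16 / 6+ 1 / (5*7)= -4997 / 2730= -1.83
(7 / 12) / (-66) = -7 / 792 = -0.01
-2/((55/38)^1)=-76/55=-1.38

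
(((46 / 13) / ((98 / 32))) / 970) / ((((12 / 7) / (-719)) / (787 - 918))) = 8665388 / 132405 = 65.45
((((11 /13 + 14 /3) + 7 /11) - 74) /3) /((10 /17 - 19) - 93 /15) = 618545 /673101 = 0.92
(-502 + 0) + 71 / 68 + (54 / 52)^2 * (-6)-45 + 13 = -6199087 / 11492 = -539.43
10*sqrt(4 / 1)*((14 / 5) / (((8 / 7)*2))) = 49 / 2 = 24.50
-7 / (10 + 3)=-7 / 13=-0.54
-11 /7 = -1.57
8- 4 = 4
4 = 4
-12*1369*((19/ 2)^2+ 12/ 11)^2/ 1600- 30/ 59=-3913950282993/ 45689600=-85663.92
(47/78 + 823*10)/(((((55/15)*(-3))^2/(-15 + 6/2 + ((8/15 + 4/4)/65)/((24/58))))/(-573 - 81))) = 888912533849/1673100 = 531296.71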